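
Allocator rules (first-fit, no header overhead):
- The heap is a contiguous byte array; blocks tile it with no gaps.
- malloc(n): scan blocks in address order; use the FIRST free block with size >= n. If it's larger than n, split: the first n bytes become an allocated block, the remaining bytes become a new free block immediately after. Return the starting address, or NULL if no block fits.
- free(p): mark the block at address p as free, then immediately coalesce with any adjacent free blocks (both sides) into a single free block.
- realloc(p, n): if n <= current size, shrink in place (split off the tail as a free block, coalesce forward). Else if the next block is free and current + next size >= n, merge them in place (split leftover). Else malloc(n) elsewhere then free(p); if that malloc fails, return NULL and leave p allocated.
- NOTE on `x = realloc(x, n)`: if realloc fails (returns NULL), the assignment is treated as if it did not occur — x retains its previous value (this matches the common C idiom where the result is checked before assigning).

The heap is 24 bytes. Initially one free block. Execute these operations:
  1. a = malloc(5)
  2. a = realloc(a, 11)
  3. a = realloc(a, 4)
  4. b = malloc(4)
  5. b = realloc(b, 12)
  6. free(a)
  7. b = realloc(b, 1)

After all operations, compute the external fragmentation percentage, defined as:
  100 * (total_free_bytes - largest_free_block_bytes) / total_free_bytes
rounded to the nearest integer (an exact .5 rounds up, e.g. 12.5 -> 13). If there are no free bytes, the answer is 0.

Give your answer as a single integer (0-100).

Answer: 17

Derivation:
Op 1: a = malloc(5) -> a = 0; heap: [0-4 ALLOC][5-23 FREE]
Op 2: a = realloc(a, 11) -> a = 0; heap: [0-10 ALLOC][11-23 FREE]
Op 3: a = realloc(a, 4) -> a = 0; heap: [0-3 ALLOC][4-23 FREE]
Op 4: b = malloc(4) -> b = 4; heap: [0-3 ALLOC][4-7 ALLOC][8-23 FREE]
Op 5: b = realloc(b, 12) -> b = 4; heap: [0-3 ALLOC][4-15 ALLOC][16-23 FREE]
Op 6: free(a) -> (freed a); heap: [0-3 FREE][4-15 ALLOC][16-23 FREE]
Op 7: b = realloc(b, 1) -> b = 4; heap: [0-3 FREE][4-4 ALLOC][5-23 FREE]
Free blocks: [4 19] total_free=23 largest=19 -> 100*(23-19)/23 = 400/23 ≈ 17.391 -> rounds to 17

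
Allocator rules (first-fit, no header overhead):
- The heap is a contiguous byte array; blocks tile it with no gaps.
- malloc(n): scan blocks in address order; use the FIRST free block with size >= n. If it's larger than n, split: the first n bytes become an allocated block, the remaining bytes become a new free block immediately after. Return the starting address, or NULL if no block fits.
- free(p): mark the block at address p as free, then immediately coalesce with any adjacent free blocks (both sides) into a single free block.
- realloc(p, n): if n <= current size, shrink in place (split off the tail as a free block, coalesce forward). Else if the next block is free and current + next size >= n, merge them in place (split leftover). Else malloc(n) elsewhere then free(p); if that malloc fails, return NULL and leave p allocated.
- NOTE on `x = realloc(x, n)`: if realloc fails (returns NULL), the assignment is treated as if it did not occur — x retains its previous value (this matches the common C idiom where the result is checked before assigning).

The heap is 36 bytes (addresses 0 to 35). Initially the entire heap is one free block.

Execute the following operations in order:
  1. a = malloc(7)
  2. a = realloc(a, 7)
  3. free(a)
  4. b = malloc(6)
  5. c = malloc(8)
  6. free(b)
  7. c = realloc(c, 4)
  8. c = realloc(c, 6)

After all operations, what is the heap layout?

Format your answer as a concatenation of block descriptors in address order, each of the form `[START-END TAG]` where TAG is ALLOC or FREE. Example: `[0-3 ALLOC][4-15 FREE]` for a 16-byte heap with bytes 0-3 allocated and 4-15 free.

Answer: [0-5 FREE][6-11 ALLOC][12-35 FREE]

Derivation:
Op 1: a = malloc(7) -> a = 0; heap: [0-6 ALLOC][7-35 FREE]
Op 2: a = realloc(a, 7) -> a = 0; heap: [0-6 ALLOC][7-35 FREE]
Op 3: free(a) -> (freed a); heap: [0-35 FREE]
Op 4: b = malloc(6) -> b = 0; heap: [0-5 ALLOC][6-35 FREE]
Op 5: c = malloc(8) -> c = 6; heap: [0-5 ALLOC][6-13 ALLOC][14-35 FREE]
Op 6: free(b) -> (freed b); heap: [0-5 FREE][6-13 ALLOC][14-35 FREE]
Op 7: c = realloc(c, 4) -> c = 6; heap: [0-5 FREE][6-9 ALLOC][10-35 FREE]
Op 8: c = realloc(c, 6) -> c = 6; heap: [0-5 FREE][6-11 ALLOC][12-35 FREE]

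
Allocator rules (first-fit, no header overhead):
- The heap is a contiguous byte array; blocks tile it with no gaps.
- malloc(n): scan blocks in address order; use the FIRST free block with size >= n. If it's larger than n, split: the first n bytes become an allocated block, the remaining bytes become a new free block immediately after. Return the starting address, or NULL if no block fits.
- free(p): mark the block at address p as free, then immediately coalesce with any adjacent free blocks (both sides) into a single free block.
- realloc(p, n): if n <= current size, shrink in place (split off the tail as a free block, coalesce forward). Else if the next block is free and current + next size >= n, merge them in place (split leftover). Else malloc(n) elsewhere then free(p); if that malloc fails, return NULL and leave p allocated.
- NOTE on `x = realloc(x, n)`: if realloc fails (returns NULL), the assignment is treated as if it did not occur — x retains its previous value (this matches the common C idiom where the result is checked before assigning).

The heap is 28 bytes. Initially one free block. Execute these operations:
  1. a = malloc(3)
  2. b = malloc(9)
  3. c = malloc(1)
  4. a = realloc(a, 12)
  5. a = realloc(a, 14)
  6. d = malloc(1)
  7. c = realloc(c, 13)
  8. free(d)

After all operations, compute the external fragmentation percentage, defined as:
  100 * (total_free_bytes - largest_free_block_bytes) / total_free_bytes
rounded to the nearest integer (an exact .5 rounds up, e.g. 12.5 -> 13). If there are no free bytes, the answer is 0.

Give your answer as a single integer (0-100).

Op 1: a = malloc(3) -> a = 0; heap: [0-2 ALLOC][3-27 FREE]
Op 2: b = malloc(9) -> b = 3; heap: [0-2 ALLOC][3-11 ALLOC][12-27 FREE]
Op 3: c = malloc(1) -> c = 12; heap: [0-2 ALLOC][3-11 ALLOC][12-12 ALLOC][13-27 FREE]
Op 4: a = realloc(a, 12) -> a = 13; heap: [0-2 FREE][3-11 ALLOC][12-12 ALLOC][13-24 ALLOC][25-27 FREE]
Op 5: a = realloc(a, 14) -> a = 13; heap: [0-2 FREE][3-11 ALLOC][12-12 ALLOC][13-26 ALLOC][27-27 FREE]
Op 6: d = malloc(1) -> d = 0; heap: [0-0 ALLOC][1-2 FREE][3-11 ALLOC][12-12 ALLOC][13-26 ALLOC][27-27 FREE]
Op 7: c = realloc(c, 13) -> NULL (c unchanged); heap: [0-0 ALLOC][1-2 FREE][3-11 ALLOC][12-12 ALLOC][13-26 ALLOC][27-27 FREE]
Op 8: free(d) -> (freed d); heap: [0-2 FREE][3-11 ALLOC][12-12 ALLOC][13-26 ALLOC][27-27 FREE]
Free blocks: [3 1] total_free=4 largest=3 -> 100*(4-3)/4 = 100/4 = 25

Answer: 25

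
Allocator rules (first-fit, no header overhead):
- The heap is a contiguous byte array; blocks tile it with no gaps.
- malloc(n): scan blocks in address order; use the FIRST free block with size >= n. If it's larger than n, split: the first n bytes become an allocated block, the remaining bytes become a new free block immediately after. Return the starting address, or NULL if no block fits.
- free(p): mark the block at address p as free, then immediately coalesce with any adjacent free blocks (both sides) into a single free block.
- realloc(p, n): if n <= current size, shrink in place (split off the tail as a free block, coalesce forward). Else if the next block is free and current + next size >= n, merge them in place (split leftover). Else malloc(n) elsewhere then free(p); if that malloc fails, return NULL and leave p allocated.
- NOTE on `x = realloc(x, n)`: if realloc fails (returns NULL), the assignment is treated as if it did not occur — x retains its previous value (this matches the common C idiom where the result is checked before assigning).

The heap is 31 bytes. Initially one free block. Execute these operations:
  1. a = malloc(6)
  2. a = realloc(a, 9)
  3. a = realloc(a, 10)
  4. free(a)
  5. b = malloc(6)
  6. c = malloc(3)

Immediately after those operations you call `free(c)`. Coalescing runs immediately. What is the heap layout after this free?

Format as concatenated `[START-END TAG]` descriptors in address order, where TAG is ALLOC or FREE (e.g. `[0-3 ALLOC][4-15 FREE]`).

Op 1: a = malloc(6) -> a = 0; heap: [0-5 ALLOC][6-30 FREE]
Op 2: a = realloc(a, 9) -> a = 0; heap: [0-8 ALLOC][9-30 FREE]
Op 3: a = realloc(a, 10) -> a = 0; heap: [0-9 ALLOC][10-30 FREE]
Op 4: free(a) -> (freed a); heap: [0-30 FREE]
Op 5: b = malloc(6) -> b = 0; heap: [0-5 ALLOC][6-30 FREE]
Op 6: c = malloc(3) -> c = 6; heap: [0-5 ALLOC][6-8 ALLOC][9-30 FREE]
free(c): c = 6 -> block [6-8 ALLOC]; mark free, coalesce with adjacent free neighbors -> [0-5 ALLOC][6-30 FREE]

Answer: [0-5 ALLOC][6-30 FREE]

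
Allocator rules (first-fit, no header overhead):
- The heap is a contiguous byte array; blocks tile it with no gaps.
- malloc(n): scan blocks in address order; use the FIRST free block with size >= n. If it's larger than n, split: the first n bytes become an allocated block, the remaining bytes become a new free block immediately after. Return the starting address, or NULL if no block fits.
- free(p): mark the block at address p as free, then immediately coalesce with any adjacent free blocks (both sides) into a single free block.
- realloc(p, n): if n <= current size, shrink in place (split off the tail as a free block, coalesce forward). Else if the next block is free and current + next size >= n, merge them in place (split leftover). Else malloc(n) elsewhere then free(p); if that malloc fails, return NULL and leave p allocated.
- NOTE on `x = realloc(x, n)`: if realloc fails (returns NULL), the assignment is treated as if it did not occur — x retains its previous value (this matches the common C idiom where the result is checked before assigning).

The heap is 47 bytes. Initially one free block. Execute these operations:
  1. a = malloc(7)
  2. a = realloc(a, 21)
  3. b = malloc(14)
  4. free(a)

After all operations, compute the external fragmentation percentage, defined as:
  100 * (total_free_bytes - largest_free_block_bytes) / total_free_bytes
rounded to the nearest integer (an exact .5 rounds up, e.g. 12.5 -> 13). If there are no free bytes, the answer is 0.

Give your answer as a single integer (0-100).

Answer: 36

Derivation:
Op 1: a = malloc(7) -> a = 0; heap: [0-6 ALLOC][7-46 FREE]
Op 2: a = realloc(a, 21) -> a = 0; heap: [0-20 ALLOC][21-46 FREE]
Op 3: b = malloc(14) -> b = 21; heap: [0-20 ALLOC][21-34 ALLOC][35-46 FREE]
Op 4: free(a) -> (freed a); heap: [0-20 FREE][21-34 ALLOC][35-46 FREE]
Free blocks: [21 12] total_free=33 largest=21 -> 100*(33-21)/33 = 1200/33 ≈ 36.364 -> rounds to 36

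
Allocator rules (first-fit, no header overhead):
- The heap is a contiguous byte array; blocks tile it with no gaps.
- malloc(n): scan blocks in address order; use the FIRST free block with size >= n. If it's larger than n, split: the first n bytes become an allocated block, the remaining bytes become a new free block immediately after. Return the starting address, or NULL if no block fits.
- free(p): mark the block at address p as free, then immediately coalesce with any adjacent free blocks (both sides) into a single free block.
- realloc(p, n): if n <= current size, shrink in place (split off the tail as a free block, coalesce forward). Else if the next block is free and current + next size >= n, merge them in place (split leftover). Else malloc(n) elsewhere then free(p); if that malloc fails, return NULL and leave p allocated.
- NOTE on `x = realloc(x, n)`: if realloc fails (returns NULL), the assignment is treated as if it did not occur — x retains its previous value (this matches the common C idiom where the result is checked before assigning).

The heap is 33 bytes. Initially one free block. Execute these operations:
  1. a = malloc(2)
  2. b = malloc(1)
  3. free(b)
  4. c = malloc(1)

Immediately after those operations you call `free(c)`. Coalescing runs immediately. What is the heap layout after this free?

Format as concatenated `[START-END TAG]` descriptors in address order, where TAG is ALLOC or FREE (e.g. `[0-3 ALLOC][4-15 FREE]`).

Answer: [0-1 ALLOC][2-32 FREE]

Derivation:
Op 1: a = malloc(2) -> a = 0; heap: [0-1 ALLOC][2-32 FREE]
Op 2: b = malloc(1) -> b = 2; heap: [0-1 ALLOC][2-2 ALLOC][3-32 FREE]
Op 3: free(b) -> (freed b); heap: [0-1 ALLOC][2-32 FREE]
Op 4: c = malloc(1) -> c = 2; heap: [0-1 ALLOC][2-2 ALLOC][3-32 FREE]
free(c): c = 2 -> block [2-2 ALLOC]; mark free, coalesce with adjacent free neighbors -> [0-1 ALLOC][2-32 FREE]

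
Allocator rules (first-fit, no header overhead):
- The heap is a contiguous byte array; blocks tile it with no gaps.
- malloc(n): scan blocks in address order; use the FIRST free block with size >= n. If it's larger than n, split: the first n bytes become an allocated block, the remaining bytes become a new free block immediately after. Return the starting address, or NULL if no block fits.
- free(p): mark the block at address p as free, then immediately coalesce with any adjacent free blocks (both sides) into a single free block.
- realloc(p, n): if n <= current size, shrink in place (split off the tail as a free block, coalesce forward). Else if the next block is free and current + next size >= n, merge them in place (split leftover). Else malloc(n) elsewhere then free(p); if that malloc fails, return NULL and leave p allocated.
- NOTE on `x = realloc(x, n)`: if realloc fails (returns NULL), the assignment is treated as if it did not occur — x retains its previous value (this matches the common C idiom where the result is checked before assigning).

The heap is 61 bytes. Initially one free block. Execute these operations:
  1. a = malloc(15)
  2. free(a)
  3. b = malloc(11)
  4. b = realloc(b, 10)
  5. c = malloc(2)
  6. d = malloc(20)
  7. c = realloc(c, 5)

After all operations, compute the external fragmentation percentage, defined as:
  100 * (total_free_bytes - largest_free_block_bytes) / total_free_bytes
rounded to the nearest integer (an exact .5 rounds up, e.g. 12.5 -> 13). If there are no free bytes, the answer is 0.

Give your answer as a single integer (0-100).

Answer: 8

Derivation:
Op 1: a = malloc(15) -> a = 0; heap: [0-14 ALLOC][15-60 FREE]
Op 2: free(a) -> (freed a); heap: [0-60 FREE]
Op 3: b = malloc(11) -> b = 0; heap: [0-10 ALLOC][11-60 FREE]
Op 4: b = realloc(b, 10) -> b = 0; heap: [0-9 ALLOC][10-60 FREE]
Op 5: c = malloc(2) -> c = 10; heap: [0-9 ALLOC][10-11 ALLOC][12-60 FREE]
Op 6: d = malloc(20) -> d = 12; heap: [0-9 ALLOC][10-11 ALLOC][12-31 ALLOC][32-60 FREE]
Op 7: c = realloc(c, 5) -> c = 32; heap: [0-9 ALLOC][10-11 FREE][12-31 ALLOC][32-36 ALLOC][37-60 FREE]
Free blocks: [2 24] total_free=26 largest=24 -> 100*(26-24)/26 = 200/26 ≈ 7.692 -> rounds to 8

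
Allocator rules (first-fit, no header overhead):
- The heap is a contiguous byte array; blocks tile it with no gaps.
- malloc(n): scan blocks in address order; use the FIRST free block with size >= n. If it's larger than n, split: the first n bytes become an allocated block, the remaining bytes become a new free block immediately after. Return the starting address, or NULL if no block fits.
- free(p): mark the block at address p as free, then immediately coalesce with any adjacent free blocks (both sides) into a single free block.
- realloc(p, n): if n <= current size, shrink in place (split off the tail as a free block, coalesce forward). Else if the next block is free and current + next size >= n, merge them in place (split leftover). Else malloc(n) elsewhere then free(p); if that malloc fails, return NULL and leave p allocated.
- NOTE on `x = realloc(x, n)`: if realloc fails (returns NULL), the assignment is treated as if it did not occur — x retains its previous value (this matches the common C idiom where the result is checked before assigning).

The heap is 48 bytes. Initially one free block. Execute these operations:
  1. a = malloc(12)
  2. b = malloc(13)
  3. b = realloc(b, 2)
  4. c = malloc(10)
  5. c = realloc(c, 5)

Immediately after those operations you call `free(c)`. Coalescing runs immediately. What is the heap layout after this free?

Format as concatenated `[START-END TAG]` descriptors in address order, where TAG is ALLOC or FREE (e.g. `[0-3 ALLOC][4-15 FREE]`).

Op 1: a = malloc(12) -> a = 0; heap: [0-11 ALLOC][12-47 FREE]
Op 2: b = malloc(13) -> b = 12; heap: [0-11 ALLOC][12-24 ALLOC][25-47 FREE]
Op 3: b = realloc(b, 2) -> b = 12; heap: [0-11 ALLOC][12-13 ALLOC][14-47 FREE]
Op 4: c = malloc(10) -> c = 14; heap: [0-11 ALLOC][12-13 ALLOC][14-23 ALLOC][24-47 FREE]
Op 5: c = realloc(c, 5) -> c = 14; heap: [0-11 ALLOC][12-13 ALLOC][14-18 ALLOC][19-47 FREE]
free(c): c = 14 -> block [14-18 ALLOC]; mark free, coalesce with adjacent free neighbors -> [0-11 ALLOC][12-13 ALLOC][14-47 FREE]

Answer: [0-11 ALLOC][12-13 ALLOC][14-47 FREE]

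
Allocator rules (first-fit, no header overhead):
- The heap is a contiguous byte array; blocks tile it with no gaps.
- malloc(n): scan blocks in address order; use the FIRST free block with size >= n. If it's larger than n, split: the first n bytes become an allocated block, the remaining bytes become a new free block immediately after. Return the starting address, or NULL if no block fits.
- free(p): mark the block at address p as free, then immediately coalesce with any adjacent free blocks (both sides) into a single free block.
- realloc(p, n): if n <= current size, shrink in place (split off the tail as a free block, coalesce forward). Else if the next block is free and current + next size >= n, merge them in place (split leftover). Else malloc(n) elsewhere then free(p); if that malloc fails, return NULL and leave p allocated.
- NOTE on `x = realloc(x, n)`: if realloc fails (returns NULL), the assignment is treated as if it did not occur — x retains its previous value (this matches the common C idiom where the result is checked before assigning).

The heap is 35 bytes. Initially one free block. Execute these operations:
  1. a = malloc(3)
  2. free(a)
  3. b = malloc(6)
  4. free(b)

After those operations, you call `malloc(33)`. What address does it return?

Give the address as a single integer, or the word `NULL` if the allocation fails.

Op 1: a = malloc(3) -> a = 0; heap: [0-2 ALLOC][3-34 FREE]
Op 2: free(a) -> (freed a); heap: [0-34 FREE]
Op 3: b = malloc(6) -> b = 0; heap: [0-5 ALLOC][6-34 FREE]
Op 4: free(b) -> (freed b); heap: [0-34 FREE]
malloc(33): first-fit scan over [0-34 FREE] -> 0

Answer: 0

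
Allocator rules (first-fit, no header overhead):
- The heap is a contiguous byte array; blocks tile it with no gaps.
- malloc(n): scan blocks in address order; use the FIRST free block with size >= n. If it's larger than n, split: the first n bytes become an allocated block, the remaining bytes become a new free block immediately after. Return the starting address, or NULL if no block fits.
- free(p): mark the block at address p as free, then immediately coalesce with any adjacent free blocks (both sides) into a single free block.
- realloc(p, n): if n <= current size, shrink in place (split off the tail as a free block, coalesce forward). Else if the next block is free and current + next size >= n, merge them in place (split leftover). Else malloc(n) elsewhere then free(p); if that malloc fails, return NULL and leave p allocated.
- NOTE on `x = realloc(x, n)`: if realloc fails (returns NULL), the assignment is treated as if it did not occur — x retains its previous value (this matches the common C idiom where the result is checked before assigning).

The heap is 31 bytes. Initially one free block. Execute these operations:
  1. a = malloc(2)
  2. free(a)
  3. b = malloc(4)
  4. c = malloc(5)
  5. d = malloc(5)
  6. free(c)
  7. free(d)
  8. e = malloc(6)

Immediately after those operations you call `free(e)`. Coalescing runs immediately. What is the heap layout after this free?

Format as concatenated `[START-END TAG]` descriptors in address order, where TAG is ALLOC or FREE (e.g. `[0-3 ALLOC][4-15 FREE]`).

Answer: [0-3 ALLOC][4-30 FREE]

Derivation:
Op 1: a = malloc(2) -> a = 0; heap: [0-1 ALLOC][2-30 FREE]
Op 2: free(a) -> (freed a); heap: [0-30 FREE]
Op 3: b = malloc(4) -> b = 0; heap: [0-3 ALLOC][4-30 FREE]
Op 4: c = malloc(5) -> c = 4; heap: [0-3 ALLOC][4-8 ALLOC][9-30 FREE]
Op 5: d = malloc(5) -> d = 9; heap: [0-3 ALLOC][4-8 ALLOC][9-13 ALLOC][14-30 FREE]
Op 6: free(c) -> (freed c); heap: [0-3 ALLOC][4-8 FREE][9-13 ALLOC][14-30 FREE]
Op 7: free(d) -> (freed d); heap: [0-3 ALLOC][4-30 FREE]
Op 8: e = malloc(6) -> e = 4; heap: [0-3 ALLOC][4-9 ALLOC][10-30 FREE]
free(e): e = 4 -> block [4-9 ALLOC]; mark free, coalesce with adjacent free neighbors -> [0-3 ALLOC][4-30 FREE]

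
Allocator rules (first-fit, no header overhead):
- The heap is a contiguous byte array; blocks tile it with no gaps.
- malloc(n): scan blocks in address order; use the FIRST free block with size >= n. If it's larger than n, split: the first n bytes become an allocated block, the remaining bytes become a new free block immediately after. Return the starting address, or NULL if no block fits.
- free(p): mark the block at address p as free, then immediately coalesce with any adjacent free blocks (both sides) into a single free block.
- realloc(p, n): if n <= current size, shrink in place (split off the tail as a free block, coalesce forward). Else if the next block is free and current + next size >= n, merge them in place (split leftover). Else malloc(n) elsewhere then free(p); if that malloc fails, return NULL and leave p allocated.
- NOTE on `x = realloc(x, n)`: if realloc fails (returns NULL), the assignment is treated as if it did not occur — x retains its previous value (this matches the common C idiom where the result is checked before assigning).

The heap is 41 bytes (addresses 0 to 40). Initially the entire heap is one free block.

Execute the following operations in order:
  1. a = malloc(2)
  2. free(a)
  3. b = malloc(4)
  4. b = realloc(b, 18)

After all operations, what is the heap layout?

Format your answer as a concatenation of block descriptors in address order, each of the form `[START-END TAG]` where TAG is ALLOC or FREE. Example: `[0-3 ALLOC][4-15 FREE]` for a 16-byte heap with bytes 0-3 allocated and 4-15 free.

Answer: [0-17 ALLOC][18-40 FREE]

Derivation:
Op 1: a = malloc(2) -> a = 0; heap: [0-1 ALLOC][2-40 FREE]
Op 2: free(a) -> (freed a); heap: [0-40 FREE]
Op 3: b = malloc(4) -> b = 0; heap: [0-3 ALLOC][4-40 FREE]
Op 4: b = realloc(b, 18) -> b = 0; heap: [0-17 ALLOC][18-40 FREE]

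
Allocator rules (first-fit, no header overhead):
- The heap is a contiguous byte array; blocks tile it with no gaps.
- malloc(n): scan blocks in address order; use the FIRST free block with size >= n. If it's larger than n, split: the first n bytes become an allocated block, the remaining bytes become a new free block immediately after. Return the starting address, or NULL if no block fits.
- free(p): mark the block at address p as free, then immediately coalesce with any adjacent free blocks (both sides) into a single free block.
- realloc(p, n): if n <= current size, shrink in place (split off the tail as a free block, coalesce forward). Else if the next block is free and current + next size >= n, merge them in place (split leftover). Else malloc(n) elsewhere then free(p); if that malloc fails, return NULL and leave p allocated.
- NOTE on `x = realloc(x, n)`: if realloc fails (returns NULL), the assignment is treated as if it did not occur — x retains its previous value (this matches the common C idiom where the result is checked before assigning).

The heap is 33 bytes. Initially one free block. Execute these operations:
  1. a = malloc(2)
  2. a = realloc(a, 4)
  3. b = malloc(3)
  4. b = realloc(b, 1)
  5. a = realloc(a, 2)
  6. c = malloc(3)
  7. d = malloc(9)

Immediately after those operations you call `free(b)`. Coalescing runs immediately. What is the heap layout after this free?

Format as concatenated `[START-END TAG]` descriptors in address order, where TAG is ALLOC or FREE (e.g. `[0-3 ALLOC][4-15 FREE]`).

Answer: [0-1 ALLOC][2-4 FREE][5-7 ALLOC][8-16 ALLOC][17-32 FREE]

Derivation:
Op 1: a = malloc(2) -> a = 0; heap: [0-1 ALLOC][2-32 FREE]
Op 2: a = realloc(a, 4) -> a = 0; heap: [0-3 ALLOC][4-32 FREE]
Op 3: b = malloc(3) -> b = 4; heap: [0-3 ALLOC][4-6 ALLOC][7-32 FREE]
Op 4: b = realloc(b, 1) -> b = 4; heap: [0-3 ALLOC][4-4 ALLOC][5-32 FREE]
Op 5: a = realloc(a, 2) -> a = 0; heap: [0-1 ALLOC][2-3 FREE][4-4 ALLOC][5-32 FREE]
Op 6: c = malloc(3) -> c = 5; heap: [0-1 ALLOC][2-3 FREE][4-4 ALLOC][5-7 ALLOC][8-32 FREE]
Op 7: d = malloc(9) -> d = 8; heap: [0-1 ALLOC][2-3 FREE][4-4 ALLOC][5-7 ALLOC][8-16 ALLOC][17-32 FREE]
free(b): b = 4 -> block [4-4 ALLOC]; mark free, coalesce with adjacent free neighbors -> [0-1 ALLOC][2-4 FREE][5-7 ALLOC][8-16 ALLOC][17-32 FREE]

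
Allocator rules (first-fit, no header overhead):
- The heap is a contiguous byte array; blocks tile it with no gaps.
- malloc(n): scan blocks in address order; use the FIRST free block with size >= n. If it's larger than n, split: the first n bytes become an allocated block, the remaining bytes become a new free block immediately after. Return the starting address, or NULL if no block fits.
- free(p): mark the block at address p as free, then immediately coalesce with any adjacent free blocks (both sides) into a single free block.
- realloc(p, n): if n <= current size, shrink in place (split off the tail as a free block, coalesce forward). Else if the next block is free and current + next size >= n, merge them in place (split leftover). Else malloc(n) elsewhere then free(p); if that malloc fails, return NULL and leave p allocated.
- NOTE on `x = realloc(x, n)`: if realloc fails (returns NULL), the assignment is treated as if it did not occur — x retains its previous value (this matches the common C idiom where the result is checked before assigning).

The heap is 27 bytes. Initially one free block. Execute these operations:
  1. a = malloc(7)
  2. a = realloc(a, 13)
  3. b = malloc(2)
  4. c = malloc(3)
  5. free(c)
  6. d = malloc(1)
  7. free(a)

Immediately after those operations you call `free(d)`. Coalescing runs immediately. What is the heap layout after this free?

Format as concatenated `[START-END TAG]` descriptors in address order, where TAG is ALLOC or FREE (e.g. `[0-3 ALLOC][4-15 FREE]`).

Answer: [0-12 FREE][13-14 ALLOC][15-26 FREE]

Derivation:
Op 1: a = malloc(7) -> a = 0; heap: [0-6 ALLOC][7-26 FREE]
Op 2: a = realloc(a, 13) -> a = 0; heap: [0-12 ALLOC][13-26 FREE]
Op 3: b = malloc(2) -> b = 13; heap: [0-12 ALLOC][13-14 ALLOC][15-26 FREE]
Op 4: c = malloc(3) -> c = 15; heap: [0-12 ALLOC][13-14 ALLOC][15-17 ALLOC][18-26 FREE]
Op 5: free(c) -> (freed c); heap: [0-12 ALLOC][13-14 ALLOC][15-26 FREE]
Op 6: d = malloc(1) -> d = 15; heap: [0-12 ALLOC][13-14 ALLOC][15-15 ALLOC][16-26 FREE]
Op 7: free(a) -> (freed a); heap: [0-12 FREE][13-14 ALLOC][15-15 ALLOC][16-26 FREE]
free(d): d = 15 -> block [15-15 ALLOC]; mark free, coalesce with adjacent free neighbors -> [0-12 FREE][13-14 ALLOC][15-26 FREE]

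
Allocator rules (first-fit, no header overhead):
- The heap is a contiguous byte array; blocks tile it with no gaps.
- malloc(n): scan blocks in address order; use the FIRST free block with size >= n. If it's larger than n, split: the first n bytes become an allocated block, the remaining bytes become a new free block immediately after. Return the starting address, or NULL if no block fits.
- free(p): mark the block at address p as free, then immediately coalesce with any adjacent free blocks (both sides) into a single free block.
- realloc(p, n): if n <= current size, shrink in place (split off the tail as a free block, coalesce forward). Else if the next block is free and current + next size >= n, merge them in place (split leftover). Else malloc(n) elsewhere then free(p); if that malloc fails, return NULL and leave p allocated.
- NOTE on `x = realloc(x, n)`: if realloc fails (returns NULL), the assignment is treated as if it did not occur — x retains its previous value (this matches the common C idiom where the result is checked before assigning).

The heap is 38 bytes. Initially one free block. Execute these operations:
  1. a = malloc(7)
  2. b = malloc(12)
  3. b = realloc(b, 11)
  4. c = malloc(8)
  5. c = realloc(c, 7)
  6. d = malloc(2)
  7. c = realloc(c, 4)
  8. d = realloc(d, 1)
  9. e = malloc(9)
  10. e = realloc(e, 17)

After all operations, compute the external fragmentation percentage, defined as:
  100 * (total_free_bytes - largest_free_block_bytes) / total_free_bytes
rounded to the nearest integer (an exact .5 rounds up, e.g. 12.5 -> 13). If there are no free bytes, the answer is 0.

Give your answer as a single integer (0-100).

Answer: 50

Derivation:
Op 1: a = malloc(7) -> a = 0; heap: [0-6 ALLOC][7-37 FREE]
Op 2: b = malloc(12) -> b = 7; heap: [0-6 ALLOC][7-18 ALLOC][19-37 FREE]
Op 3: b = realloc(b, 11) -> b = 7; heap: [0-6 ALLOC][7-17 ALLOC][18-37 FREE]
Op 4: c = malloc(8) -> c = 18; heap: [0-6 ALLOC][7-17 ALLOC][18-25 ALLOC][26-37 FREE]
Op 5: c = realloc(c, 7) -> c = 18; heap: [0-6 ALLOC][7-17 ALLOC][18-24 ALLOC][25-37 FREE]
Op 6: d = malloc(2) -> d = 25; heap: [0-6 ALLOC][7-17 ALLOC][18-24 ALLOC][25-26 ALLOC][27-37 FREE]
Op 7: c = realloc(c, 4) -> c = 18; heap: [0-6 ALLOC][7-17 ALLOC][18-21 ALLOC][22-24 FREE][25-26 ALLOC][27-37 FREE]
Op 8: d = realloc(d, 1) -> d = 25; heap: [0-6 ALLOC][7-17 ALLOC][18-21 ALLOC][22-24 FREE][25-25 ALLOC][26-37 FREE]
Op 9: e = malloc(9) -> e = 26; heap: [0-6 ALLOC][7-17 ALLOC][18-21 ALLOC][22-24 FREE][25-25 ALLOC][26-34 ALLOC][35-37 FREE]
Op 10: e = realloc(e, 17) -> NULL (e unchanged); heap: [0-6 ALLOC][7-17 ALLOC][18-21 ALLOC][22-24 FREE][25-25 ALLOC][26-34 ALLOC][35-37 FREE]
Free blocks: [3 3] total_free=6 largest=3 -> 100*(6-3)/6 = 300/6 = 50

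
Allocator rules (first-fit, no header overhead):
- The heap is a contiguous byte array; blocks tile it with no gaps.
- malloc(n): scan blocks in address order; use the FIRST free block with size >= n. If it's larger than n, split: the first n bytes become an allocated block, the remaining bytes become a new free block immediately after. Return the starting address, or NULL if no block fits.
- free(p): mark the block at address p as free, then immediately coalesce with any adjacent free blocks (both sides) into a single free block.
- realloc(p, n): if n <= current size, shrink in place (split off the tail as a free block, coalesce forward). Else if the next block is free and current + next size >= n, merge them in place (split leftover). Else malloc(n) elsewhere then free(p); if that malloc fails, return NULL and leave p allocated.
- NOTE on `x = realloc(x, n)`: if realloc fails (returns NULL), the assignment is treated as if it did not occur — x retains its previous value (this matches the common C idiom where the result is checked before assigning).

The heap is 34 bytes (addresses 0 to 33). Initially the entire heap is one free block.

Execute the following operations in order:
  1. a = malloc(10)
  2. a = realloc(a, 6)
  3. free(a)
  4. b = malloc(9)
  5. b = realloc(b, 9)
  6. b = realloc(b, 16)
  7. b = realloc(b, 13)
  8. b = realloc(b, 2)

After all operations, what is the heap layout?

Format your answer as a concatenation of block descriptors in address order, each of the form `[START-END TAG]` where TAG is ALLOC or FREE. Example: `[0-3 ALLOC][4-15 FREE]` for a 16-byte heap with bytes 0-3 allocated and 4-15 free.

Answer: [0-1 ALLOC][2-33 FREE]

Derivation:
Op 1: a = malloc(10) -> a = 0; heap: [0-9 ALLOC][10-33 FREE]
Op 2: a = realloc(a, 6) -> a = 0; heap: [0-5 ALLOC][6-33 FREE]
Op 3: free(a) -> (freed a); heap: [0-33 FREE]
Op 4: b = malloc(9) -> b = 0; heap: [0-8 ALLOC][9-33 FREE]
Op 5: b = realloc(b, 9) -> b = 0; heap: [0-8 ALLOC][9-33 FREE]
Op 6: b = realloc(b, 16) -> b = 0; heap: [0-15 ALLOC][16-33 FREE]
Op 7: b = realloc(b, 13) -> b = 0; heap: [0-12 ALLOC][13-33 FREE]
Op 8: b = realloc(b, 2) -> b = 0; heap: [0-1 ALLOC][2-33 FREE]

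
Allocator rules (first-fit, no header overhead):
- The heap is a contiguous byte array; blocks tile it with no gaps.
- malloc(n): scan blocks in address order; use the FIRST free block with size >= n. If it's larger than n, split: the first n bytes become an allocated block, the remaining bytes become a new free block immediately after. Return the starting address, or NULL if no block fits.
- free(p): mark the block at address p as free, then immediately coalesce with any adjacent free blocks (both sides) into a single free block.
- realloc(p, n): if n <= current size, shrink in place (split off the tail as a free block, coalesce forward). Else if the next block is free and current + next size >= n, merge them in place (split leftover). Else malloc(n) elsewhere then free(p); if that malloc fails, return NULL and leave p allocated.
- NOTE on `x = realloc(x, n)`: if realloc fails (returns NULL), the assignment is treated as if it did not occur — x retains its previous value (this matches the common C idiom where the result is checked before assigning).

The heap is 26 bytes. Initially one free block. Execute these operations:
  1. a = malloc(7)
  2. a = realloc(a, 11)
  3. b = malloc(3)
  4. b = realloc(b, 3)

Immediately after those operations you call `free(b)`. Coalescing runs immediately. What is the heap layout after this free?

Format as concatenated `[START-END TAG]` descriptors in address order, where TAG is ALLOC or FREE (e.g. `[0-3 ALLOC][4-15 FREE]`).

Op 1: a = malloc(7) -> a = 0; heap: [0-6 ALLOC][7-25 FREE]
Op 2: a = realloc(a, 11) -> a = 0; heap: [0-10 ALLOC][11-25 FREE]
Op 3: b = malloc(3) -> b = 11; heap: [0-10 ALLOC][11-13 ALLOC][14-25 FREE]
Op 4: b = realloc(b, 3) -> b = 11; heap: [0-10 ALLOC][11-13 ALLOC][14-25 FREE]
free(b): b = 11 -> block [11-13 ALLOC]; mark free, coalesce with adjacent free neighbors -> [0-10 ALLOC][11-25 FREE]

Answer: [0-10 ALLOC][11-25 FREE]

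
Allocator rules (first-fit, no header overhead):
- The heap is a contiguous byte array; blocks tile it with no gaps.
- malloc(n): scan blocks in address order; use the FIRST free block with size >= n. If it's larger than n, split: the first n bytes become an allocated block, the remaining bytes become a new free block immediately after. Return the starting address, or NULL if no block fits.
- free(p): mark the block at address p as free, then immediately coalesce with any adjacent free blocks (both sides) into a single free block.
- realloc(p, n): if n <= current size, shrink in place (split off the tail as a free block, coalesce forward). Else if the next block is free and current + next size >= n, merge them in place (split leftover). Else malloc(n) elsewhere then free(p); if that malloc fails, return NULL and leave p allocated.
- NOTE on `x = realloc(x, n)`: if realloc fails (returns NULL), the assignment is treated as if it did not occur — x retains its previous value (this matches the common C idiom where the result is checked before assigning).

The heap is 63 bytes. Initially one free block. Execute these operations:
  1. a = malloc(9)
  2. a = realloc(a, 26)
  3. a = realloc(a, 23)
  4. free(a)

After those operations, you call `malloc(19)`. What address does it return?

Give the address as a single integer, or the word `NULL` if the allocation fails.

Op 1: a = malloc(9) -> a = 0; heap: [0-8 ALLOC][9-62 FREE]
Op 2: a = realloc(a, 26) -> a = 0; heap: [0-25 ALLOC][26-62 FREE]
Op 3: a = realloc(a, 23) -> a = 0; heap: [0-22 ALLOC][23-62 FREE]
Op 4: free(a) -> (freed a); heap: [0-62 FREE]
malloc(19): first-fit scan over [0-62 FREE] -> 0

Answer: 0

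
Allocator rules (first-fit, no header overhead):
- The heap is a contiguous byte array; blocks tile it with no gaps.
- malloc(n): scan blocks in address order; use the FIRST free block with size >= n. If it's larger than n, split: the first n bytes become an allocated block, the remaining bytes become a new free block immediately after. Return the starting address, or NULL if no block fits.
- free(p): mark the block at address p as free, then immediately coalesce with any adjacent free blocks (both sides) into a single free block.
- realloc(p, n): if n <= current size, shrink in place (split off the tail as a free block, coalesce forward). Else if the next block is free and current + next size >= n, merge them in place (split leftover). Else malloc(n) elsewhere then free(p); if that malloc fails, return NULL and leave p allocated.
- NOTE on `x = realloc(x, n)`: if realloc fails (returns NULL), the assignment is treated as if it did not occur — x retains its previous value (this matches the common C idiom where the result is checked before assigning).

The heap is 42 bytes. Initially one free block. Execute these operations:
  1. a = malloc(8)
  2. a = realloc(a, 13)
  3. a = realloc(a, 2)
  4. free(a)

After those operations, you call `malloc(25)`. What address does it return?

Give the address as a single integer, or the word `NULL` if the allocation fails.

Op 1: a = malloc(8) -> a = 0; heap: [0-7 ALLOC][8-41 FREE]
Op 2: a = realloc(a, 13) -> a = 0; heap: [0-12 ALLOC][13-41 FREE]
Op 3: a = realloc(a, 2) -> a = 0; heap: [0-1 ALLOC][2-41 FREE]
Op 4: free(a) -> (freed a); heap: [0-41 FREE]
malloc(25): first-fit scan over [0-41 FREE] -> 0

Answer: 0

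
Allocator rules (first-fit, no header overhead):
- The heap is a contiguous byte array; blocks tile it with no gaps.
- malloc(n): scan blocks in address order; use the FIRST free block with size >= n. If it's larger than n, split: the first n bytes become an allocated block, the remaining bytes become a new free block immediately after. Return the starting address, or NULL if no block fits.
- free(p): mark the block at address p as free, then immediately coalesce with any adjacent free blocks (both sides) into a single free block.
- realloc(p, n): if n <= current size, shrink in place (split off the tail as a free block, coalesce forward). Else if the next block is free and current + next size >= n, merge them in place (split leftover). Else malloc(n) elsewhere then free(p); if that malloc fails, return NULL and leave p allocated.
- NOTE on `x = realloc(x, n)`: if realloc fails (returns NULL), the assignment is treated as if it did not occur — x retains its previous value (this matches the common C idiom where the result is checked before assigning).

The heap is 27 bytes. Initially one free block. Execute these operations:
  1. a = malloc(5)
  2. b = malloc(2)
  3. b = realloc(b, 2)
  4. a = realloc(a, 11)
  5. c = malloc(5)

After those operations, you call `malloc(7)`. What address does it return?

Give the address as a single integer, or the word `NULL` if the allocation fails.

Answer: 18

Derivation:
Op 1: a = malloc(5) -> a = 0; heap: [0-4 ALLOC][5-26 FREE]
Op 2: b = malloc(2) -> b = 5; heap: [0-4 ALLOC][5-6 ALLOC][7-26 FREE]
Op 3: b = realloc(b, 2) -> b = 5; heap: [0-4 ALLOC][5-6 ALLOC][7-26 FREE]
Op 4: a = realloc(a, 11) -> a = 7; heap: [0-4 FREE][5-6 ALLOC][7-17 ALLOC][18-26 FREE]
Op 5: c = malloc(5) -> c = 0; heap: [0-4 ALLOC][5-6 ALLOC][7-17 ALLOC][18-26 FREE]
malloc(7): first-fit scan over [0-4 ALLOC][5-6 ALLOC][7-17 ALLOC][18-26 FREE] -> 18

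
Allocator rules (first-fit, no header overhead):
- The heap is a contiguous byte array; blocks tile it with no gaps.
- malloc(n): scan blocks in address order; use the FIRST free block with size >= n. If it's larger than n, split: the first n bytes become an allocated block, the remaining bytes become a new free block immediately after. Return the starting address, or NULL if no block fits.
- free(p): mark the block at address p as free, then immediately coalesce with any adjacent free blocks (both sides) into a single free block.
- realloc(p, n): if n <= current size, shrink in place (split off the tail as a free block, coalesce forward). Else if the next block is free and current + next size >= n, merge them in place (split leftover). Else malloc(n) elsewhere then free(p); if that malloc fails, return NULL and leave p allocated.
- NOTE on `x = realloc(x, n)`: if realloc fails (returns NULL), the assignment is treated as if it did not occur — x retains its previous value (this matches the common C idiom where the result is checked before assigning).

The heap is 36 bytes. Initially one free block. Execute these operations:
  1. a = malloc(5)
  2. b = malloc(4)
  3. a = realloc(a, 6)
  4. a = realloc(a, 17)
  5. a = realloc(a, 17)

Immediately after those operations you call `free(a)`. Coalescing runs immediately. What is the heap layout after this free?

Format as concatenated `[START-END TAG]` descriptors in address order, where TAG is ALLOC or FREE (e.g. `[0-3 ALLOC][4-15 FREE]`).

Op 1: a = malloc(5) -> a = 0; heap: [0-4 ALLOC][5-35 FREE]
Op 2: b = malloc(4) -> b = 5; heap: [0-4 ALLOC][5-8 ALLOC][9-35 FREE]
Op 3: a = realloc(a, 6) -> a = 9; heap: [0-4 FREE][5-8 ALLOC][9-14 ALLOC][15-35 FREE]
Op 4: a = realloc(a, 17) -> a = 9; heap: [0-4 FREE][5-8 ALLOC][9-25 ALLOC][26-35 FREE]
Op 5: a = realloc(a, 17) -> a = 9; heap: [0-4 FREE][5-8 ALLOC][9-25 ALLOC][26-35 FREE]
free(a): a = 9 -> block [9-25 ALLOC]; mark free, coalesce with adjacent free neighbors -> [0-4 FREE][5-8 ALLOC][9-35 FREE]

Answer: [0-4 FREE][5-8 ALLOC][9-35 FREE]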